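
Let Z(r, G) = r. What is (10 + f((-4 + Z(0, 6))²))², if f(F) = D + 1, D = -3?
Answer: 64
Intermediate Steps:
f(F) = -2 (f(F) = -3 + 1 = -2)
(10 + f((-4 + Z(0, 6))²))² = (10 - 2)² = 8² = 64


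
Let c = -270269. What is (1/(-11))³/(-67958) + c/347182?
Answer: -555599948345/713712279269 ≈ -0.77847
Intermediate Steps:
(1/(-11))³/(-67958) + c/347182 = (1/(-11))³/(-67958) - 270269/347182 = (-1/11)³*(-1/67958) - 270269*1/347182 = -1/1331*(-1/67958) - 270269/347182 = 1/90452098 - 270269/347182 = -555599948345/713712279269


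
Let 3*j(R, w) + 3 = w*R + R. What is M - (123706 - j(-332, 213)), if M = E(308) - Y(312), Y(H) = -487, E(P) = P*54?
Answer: -390812/3 ≈ -1.3027e+5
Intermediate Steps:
E(P) = 54*P
j(R, w) = -1 + R/3 + R*w/3 (j(R, w) = -1 + (w*R + R)/3 = -1 + (R*w + R)/3 = -1 + (R + R*w)/3 = -1 + (R/3 + R*w/3) = -1 + R/3 + R*w/3)
M = 17119 (M = 54*308 - 1*(-487) = 16632 + 487 = 17119)
M - (123706 - j(-332, 213)) = 17119 - (123706 - (-1 + (⅓)*(-332) + (⅓)*(-332)*213)) = 17119 - (123706 - (-1 - 332/3 - 23572)) = 17119 - (123706 - 1*(-71051/3)) = 17119 - (123706 + 71051/3) = 17119 - 1*442169/3 = 17119 - 442169/3 = -390812/3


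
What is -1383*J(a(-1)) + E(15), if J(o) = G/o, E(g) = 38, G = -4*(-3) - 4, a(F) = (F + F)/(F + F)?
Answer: -11026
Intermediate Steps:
a(F) = 1 (a(F) = (2*F)/((2*F)) = (2*F)*(1/(2*F)) = 1)
G = 8 (G = 12 - 4 = 8)
J(o) = 8/o
-1383*J(a(-1)) + E(15) = -11064/1 + 38 = -11064 + 38 = -11026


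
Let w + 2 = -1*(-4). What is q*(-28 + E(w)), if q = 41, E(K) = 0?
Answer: -1148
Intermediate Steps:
w = 2 (w = -2 - 1*(-4) = -2 + 4 = 2)
q*(-28 + E(w)) = 41*(-28 + 0) = 41*(-28) = -1148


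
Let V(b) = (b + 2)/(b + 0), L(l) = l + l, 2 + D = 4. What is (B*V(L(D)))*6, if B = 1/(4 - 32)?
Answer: -9/28 ≈ -0.32143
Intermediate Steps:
D = 2 (D = -2 + 4 = 2)
L(l) = 2*l
V(b) = (2 + b)/b
B = -1/28 (B = 1/(-28) = -1/28 ≈ -0.035714)
(B*V(L(D)))*6 = -(2 + 2*2)/(28*(2*2))*6 = -(2 + 4)/(28*4)*6 = -6/112*6 = -1/28*3/2*6 = -3/56*6 = -9/28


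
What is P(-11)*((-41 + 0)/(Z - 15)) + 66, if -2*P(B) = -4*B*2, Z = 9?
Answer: -704/3 ≈ -234.67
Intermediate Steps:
P(B) = 4*B (P(B) = -(-4*B)*2/2 = -(-4)*B = 4*B)
P(-11)*((-41 + 0)/(Z - 15)) + 66 = (4*(-11))*((-41 + 0)/(9 - 15)) + 66 = -(-1804)/(-6) + 66 = -(-1804)*(-1)/6 + 66 = -44*41/6 + 66 = -902/3 + 66 = -704/3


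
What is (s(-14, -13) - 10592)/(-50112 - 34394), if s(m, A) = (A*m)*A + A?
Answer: 12971/84506 ≈ 0.15349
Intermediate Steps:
s(m, A) = A + m*A² (s(m, A) = m*A² + A = A + m*A²)
(s(-14, -13) - 10592)/(-50112 - 34394) = (-13*(1 - 13*(-14)) - 10592)/(-50112 - 34394) = (-13*(1 + 182) - 10592)/(-84506) = (-13*183 - 10592)*(-1/84506) = (-2379 - 10592)*(-1/84506) = -12971*(-1/84506) = 12971/84506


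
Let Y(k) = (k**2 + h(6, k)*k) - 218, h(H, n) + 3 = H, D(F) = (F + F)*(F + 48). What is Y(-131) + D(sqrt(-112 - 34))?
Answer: 16258 + 96*I*sqrt(146) ≈ 16258.0 + 1160.0*I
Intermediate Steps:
D(F) = 2*F*(48 + F) (D(F) = (2*F)*(48 + F) = 2*F*(48 + F))
h(H, n) = -3 + H
Y(k) = -218 + k**2 + 3*k (Y(k) = (k**2 + (-3 + 6)*k) - 218 = (k**2 + 3*k) - 218 = -218 + k**2 + 3*k)
Y(-131) + D(sqrt(-112 - 34)) = (-218 + (-131)**2 + 3*(-131)) + 2*sqrt(-112 - 34)*(48 + sqrt(-112 - 34)) = (-218 + 17161 - 393) + 2*sqrt(-146)*(48 + sqrt(-146)) = 16550 + 2*(I*sqrt(146))*(48 + I*sqrt(146)) = 16550 + 2*I*sqrt(146)*(48 + I*sqrt(146))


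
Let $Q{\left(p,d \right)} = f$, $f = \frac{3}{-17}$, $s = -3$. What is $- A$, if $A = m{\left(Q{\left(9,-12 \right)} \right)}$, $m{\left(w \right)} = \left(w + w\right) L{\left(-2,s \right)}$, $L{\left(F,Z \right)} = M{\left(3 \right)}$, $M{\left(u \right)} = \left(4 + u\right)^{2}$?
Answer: $\frac{294}{17} \approx 17.294$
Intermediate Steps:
$f = - \frac{3}{17}$ ($f = 3 \left(- \frac{1}{17}\right) = - \frac{3}{17} \approx -0.17647$)
$Q{\left(p,d \right)} = - \frac{3}{17}$
$L{\left(F,Z \right)} = 49$ ($L{\left(F,Z \right)} = \left(4 + 3\right)^{2} = 7^{2} = 49$)
$m{\left(w \right)} = 98 w$ ($m{\left(w \right)} = \left(w + w\right) 49 = 2 w 49 = 98 w$)
$A = - \frac{294}{17}$ ($A = 98 \left(- \frac{3}{17}\right) = - \frac{294}{17} \approx -17.294$)
$- A = \left(-1\right) \left(- \frac{294}{17}\right) = \frac{294}{17}$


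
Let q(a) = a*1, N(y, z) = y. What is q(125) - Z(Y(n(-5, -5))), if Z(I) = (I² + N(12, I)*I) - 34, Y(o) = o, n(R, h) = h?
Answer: 194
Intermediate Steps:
q(a) = a
Z(I) = -34 + I² + 12*I (Z(I) = (I² + 12*I) - 34 = -34 + I² + 12*I)
q(125) - Z(Y(n(-5, -5))) = 125 - (-34 + (-5)² + 12*(-5)) = 125 - (-34 + 25 - 60) = 125 - 1*(-69) = 125 + 69 = 194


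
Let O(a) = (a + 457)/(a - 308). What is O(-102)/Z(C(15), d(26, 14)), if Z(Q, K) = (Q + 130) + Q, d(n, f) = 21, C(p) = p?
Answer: -71/13120 ≈ -0.0054116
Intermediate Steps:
O(a) = (457 + a)/(-308 + a)
Z(Q, K) = 130 + 2*Q (Z(Q, K) = (130 + Q) + Q = 130 + 2*Q)
O(-102)/Z(C(15), d(26, 14)) = ((457 - 102)/(-308 - 102))/(130 + 2*15) = (355/(-410))/(130 + 30) = -1/410*355/160 = -71/82*1/160 = -71/13120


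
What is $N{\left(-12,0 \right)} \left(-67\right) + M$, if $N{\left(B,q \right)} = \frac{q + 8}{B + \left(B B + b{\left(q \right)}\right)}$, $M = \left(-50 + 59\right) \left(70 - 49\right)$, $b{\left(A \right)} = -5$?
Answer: $\frac{23467}{127} \approx 184.78$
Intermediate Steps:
$M = 189$ ($M = 9 \cdot 21 = 189$)
$N{\left(B,q \right)} = \frac{8 + q}{-5 + B + B^{2}}$ ($N{\left(B,q \right)} = \frac{q + 8}{B + \left(B B - 5\right)} = \frac{8 + q}{B + \left(B^{2} - 5\right)} = \frac{8 + q}{B + \left(-5 + B^{2}\right)} = \frac{8 + q}{-5 + B + B^{2}}$)
$N{\left(-12,0 \right)} \left(-67\right) + M = \frac{8 + 0}{-5 - 12 + \left(-12\right)^{2}} \left(-67\right) + 189 = \frac{1}{-5 - 12 + 144} \cdot 8 \left(-67\right) + 189 = \frac{1}{127} \cdot 8 \left(-67\right) + 189 = \frac{8}{127} \left(-67\right) + 189 = - \frac{536}{127} + 189 = \frac{23467}{127}$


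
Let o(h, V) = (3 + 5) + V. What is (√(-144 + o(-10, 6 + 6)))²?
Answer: -124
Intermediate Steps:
o(h, V) = 8 + V
(√(-144 + o(-10, 6 + 6)))² = (√(-144 + (8 + (6 + 6))))² = (√(-144 + (8 + 12)))² = (√(-144 + 20))² = (√(-124))² = (2*I*√31)² = -124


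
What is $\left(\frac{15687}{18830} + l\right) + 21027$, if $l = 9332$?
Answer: $\frac{81667951}{2690} \approx 30360.0$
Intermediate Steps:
$\left(\frac{15687}{18830} + l\right) + 21027 = \left(\frac{15687}{18830} + 9332\right) + 21027 = \left(15687 \cdot \frac{1}{18830} + 9332\right) + 21027 = \left(\frac{2241}{2690} + 9332\right) + 21027 = \frac{25105321}{2690} + 21027 = \frac{81667951}{2690}$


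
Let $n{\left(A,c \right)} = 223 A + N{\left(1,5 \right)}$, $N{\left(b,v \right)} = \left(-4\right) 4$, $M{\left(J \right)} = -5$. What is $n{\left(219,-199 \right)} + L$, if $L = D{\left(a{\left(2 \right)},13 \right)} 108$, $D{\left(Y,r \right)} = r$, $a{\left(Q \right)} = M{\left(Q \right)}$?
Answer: $50225$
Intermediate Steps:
$N{\left(b,v \right)} = -16$
$a{\left(Q \right)} = -5$
$n{\left(A,c \right)} = -16 + 223 A$ ($n{\left(A,c \right)} = 223 A - 16 = -16 + 223 A$)
$L = 1404$ ($L = 13 \cdot 108 = 1404$)
$n{\left(219,-199 \right)} + L = \left(-16 + 223 \cdot 219\right) + 1404 = \left(-16 + 48837\right) + 1404 = 48821 + 1404 = 50225$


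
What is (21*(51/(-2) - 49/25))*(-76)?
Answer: 1095654/25 ≈ 43826.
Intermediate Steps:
(21*(51/(-2) - 49/25))*(-76) = (21*(51*(-1/2) - 49*1/25))*(-76) = (21*(-51/2 - 49/25))*(-76) = (21*(-1373/50))*(-76) = -28833/50*(-76) = 1095654/25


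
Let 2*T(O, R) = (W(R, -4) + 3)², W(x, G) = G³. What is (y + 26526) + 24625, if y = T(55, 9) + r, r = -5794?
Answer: 94435/2 ≈ 47218.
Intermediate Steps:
T(O, R) = 3721/2 (T(O, R) = ((-4)³ + 3)²/2 = (-64 + 3)²/2 = (½)*(-61)² = (½)*3721 = 3721/2)
y = -7867/2 (y = 3721/2 - 5794 = -7867/2 ≈ -3933.5)
(y + 26526) + 24625 = (-7867/2 + 26526) + 24625 = 45185/2 + 24625 = 94435/2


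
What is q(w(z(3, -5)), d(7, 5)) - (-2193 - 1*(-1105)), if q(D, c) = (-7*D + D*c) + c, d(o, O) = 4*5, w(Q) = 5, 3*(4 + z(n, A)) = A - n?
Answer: 1173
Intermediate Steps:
z(n, A) = -4 - n/3 + A/3 (z(n, A) = -4 + (A - n)/3 = -4 + (-n/3 + A/3) = -4 - n/3 + A/3)
d(o, O) = 20
q(D, c) = c - 7*D + D*c
q(w(z(3, -5)), d(7, 5)) - (-2193 - 1*(-1105)) = (20 - 7*5 + 5*20) - (-2193 - 1*(-1105)) = (20 - 35 + 100) - (-2193 + 1105) = 85 - 1*(-1088) = 85 + 1088 = 1173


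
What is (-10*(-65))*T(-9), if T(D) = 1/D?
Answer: -650/9 ≈ -72.222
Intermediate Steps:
(-10*(-65))*T(-9) = -10*(-65)/(-9) = 650*(-⅑) = -650/9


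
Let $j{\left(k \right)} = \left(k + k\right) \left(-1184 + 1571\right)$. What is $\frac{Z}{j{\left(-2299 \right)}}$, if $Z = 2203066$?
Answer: $- \frac{1101533}{889713} \approx -1.2381$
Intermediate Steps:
$j{\left(k \right)} = 774 k$ ($j{\left(k \right)} = 2 k 387 = 774 k$)
$\frac{Z}{j{\left(-2299 \right)}} = \frac{2203066}{774 \left(-2299\right)} = \frac{2203066}{-1779426} = 2203066 \left(- \frac{1}{1779426}\right) = - \frac{1101533}{889713}$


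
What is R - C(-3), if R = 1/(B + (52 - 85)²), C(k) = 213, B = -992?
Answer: -20660/97 ≈ -212.99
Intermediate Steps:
R = 1/97 (R = 1/(-992 + (52 - 85)²) = 1/(-992 + (-33)²) = 1/(-992 + 1089) = 1/97 ≈ 0.010309)
R - C(-3) = 1/97 - 1*213 = 1/97 - 213 = -20660/97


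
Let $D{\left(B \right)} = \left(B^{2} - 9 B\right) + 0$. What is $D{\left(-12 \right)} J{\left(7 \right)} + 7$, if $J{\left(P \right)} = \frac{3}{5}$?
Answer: $\frac{791}{5} \approx 158.2$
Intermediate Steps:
$J{\left(P \right)} = \frac{3}{5}$ ($J{\left(P \right)} = 3 \cdot \frac{1}{5} = \frac{3}{5}$)
$D{\left(B \right)} = B^{2} - 9 B$
$D{\left(-12 \right)} J{\left(7 \right)} + 7 = - 12 \left(-9 - 12\right) \frac{3}{5} + 7 = \left(-12\right) \left(-21\right) \frac{3}{5} + 7 = 252 \cdot \frac{3}{5} + 7 = \frac{756}{5} + 7 = \frac{791}{5}$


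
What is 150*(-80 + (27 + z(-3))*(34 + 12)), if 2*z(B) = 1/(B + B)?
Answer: 173725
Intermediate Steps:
z(B) = 1/(4*B) (z(B) = 1/(2*(B + B)) = 1/(2*((2*B))) = (1/(2*B))/2 = 1/(4*B))
150*(-80 + (27 + z(-3))*(34 + 12)) = 150*(-80 + (27 + (¼)/(-3))*(34 + 12)) = 150*(-80 + (27 + (¼)*(-⅓))*46) = 150*(-80 + (27 - 1/12)*46) = 150*(-80 + (323/12)*46) = 150*(-80 + 7429/6) = 150*(6949/6) = 173725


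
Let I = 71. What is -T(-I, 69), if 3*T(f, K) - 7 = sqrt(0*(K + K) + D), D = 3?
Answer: -7/3 - sqrt(3)/3 ≈ -2.9107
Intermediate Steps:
T(f, K) = 7/3 + sqrt(3)/3 (T(f, K) = 7/3 + sqrt(0*(K + K) + 3)/3 = 7/3 + sqrt(0*(2*K) + 3)/3 = 7/3 + sqrt(0 + 3)/3 = 7/3 + sqrt(3)/3)
-T(-I, 69) = -(7/3 + sqrt(3)/3) = -7/3 - sqrt(3)/3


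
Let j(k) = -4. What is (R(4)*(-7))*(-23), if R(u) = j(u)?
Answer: -644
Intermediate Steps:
R(u) = -4
(R(4)*(-7))*(-23) = -4*(-7)*(-23) = 28*(-23) = -644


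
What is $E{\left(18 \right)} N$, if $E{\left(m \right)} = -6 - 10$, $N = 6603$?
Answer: $-105648$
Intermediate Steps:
$E{\left(m \right)} = -16$
$E{\left(18 \right)} N = \left(-16\right) 6603 = -105648$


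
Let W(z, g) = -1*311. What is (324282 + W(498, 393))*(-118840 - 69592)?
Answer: -61046503472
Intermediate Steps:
W(z, g) = -311
(324282 + W(498, 393))*(-118840 - 69592) = (324282 - 311)*(-118840 - 69592) = 323971*(-188432) = -61046503472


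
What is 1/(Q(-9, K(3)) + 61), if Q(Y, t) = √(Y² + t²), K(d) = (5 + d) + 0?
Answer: 61/3576 - √145/3576 ≈ 0.013691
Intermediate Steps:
K(d) = 5 + d
1/(Q(-9, K(3)) + 61) = 1/(√((-9)² + (5 + 3)²) + 61) = 1/(√(81 + 8²) + 61) = 1/(√(81 + 64) + 61) = 1/(√145 + 61) = 1/(61 + √145)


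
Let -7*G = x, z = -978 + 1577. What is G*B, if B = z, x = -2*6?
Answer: 7188/7 ≈ 1026.9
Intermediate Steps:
x = -12
z = 599
B = 599
G = 12/7 (G = -1/7*(-12) = 12/7 ≈ 1.7143)
G*B = (12/7)*599 = 7188/7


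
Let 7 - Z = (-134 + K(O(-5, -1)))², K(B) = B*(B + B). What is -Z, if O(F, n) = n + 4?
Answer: 13449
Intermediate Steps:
O(F, n) = 4 + n
K(B) = 2*B² (K(B) = B*(2*B) = 2*B²)
Z = -13449 (Z = 7 - (-134 + 2*(4 - 1)²)² = 7 - (-134 + 2*3²)² = 7 - (-134 + 2*9)² = 7 - (-134 + 18)² = 7 - 1*(-116)² = 7 - 1*13456 = 7 - 13456 = -13449)
-Z = -1*(-13449) = 13449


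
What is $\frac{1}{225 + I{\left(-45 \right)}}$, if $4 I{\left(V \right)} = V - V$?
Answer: $\frac{1}{225} \approx 0.0044444$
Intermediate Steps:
$I{\left(V \right)} = 0$ ($I{\left(V \right)} = \frac{V - V}{4} = \frac{1}{4} \cdot 0 = 0$)
$\frac{1}{225 + I{\left(-45 \right)}} = \frac{1}{225 + 0} = \frac{1}{225}$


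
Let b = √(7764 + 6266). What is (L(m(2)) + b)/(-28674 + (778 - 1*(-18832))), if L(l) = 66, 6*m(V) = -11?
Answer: -3/412 - √14030/9064 ≈ -0.020350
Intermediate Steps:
m(V) = -11/6 (m(V) = (⅙)*(-11) = -11/6)
b = √14030 ≈ 118.45
(L(m(2)) + b)/(-28674 + (778 - 1*(-18832))) = (66 + √14030)/(-28674 + (778 - 1*(-18832))) = (66 + √14030)/(-28674 + (778 + 18832)) = (66 + √14030)/(-28674 + 19610) = (66 + √14030)/(-9064) = (66 + √14030)*(-1/9064) = -3/412 - √14030/9064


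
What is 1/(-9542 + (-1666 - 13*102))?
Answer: -1/12534 ≈ -7.9783e-5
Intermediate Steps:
1/(-9542 + (-1666 - 13*102)) = 1/(-9542 + (-1666 - 1326)) = 1/(-9542 - 2992) = 1/(-12534) = -1/12534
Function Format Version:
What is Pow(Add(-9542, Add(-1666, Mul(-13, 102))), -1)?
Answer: Rational(-1, 12534) ≈ -7.9783e-5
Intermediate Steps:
Pow(Add(-9542, Add(-1666, Mul(-13, 102))), -1) = Pow(Add(-9542, Add(-1666, -1326)), -1) = Pow(Add(-9542, -2992), -1) = Pow(-12534, -1) = Rational(-1, 12534)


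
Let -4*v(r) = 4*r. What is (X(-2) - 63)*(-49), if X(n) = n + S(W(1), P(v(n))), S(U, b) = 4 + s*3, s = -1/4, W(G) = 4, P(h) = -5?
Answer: 12103/4 ≈ 3025.8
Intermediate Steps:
v(r) = -r
s = -¼ (s = -1*¼ = -¼ ≈ -0.25000)
S(U, b) = 13/4 (S(U, b) = 4 - ¼*3 = 4 - ¾ = 13/4)
X(n) = 13/4 + n (X(n) = n + 13/4 = 13/4 + n)
(X(-2) - 63)*(-49) = ((13/4 - 2) - 63)*(-49) = (5/4 - 63)*(-49) = -247/4*(-49) = 12103/4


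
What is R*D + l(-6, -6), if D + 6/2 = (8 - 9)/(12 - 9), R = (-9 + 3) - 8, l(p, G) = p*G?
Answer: 248/3 ≈ 82.667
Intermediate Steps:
l(p, G) = G*p
R = -14 (R = -6 - 8 = -14)
D = -10/3 (D = -3 + (8 - 9)/(12 - 9) = -3 - 1/3 = -10/3 ≈ -3.3333)
R*D + l(-6, -6) = -14*(-10/3) - 6*(-6) = 140/3 + 36 = 248/3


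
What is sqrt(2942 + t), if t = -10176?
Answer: I*sqrt(7234) ≈ 85.053*I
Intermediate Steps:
sqrt(2942 + t) = sqrt(2942 - 10176) = sqrt(-7234) = I*sqrt(7234)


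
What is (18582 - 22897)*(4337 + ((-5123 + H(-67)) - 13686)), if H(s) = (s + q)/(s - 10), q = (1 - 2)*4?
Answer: 4808087995/77 ≈ 6.2443e+7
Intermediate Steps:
q = -4 (q = -1*4 = -4)
H(s) = (-4 + s)/(-10 + s) (H(s) = (s - 4)/(s - 10) = (-4 + s)/(-10 + s))
(18582 - 22897)*(4337 + ((-5123 + H(-67)) - 13686)) = (18582 - 22897)*(4337 + ((-5123 + (-4 - 67)/(-10 - 67)) - 13686)) = -4315*(4337 + ((-5123 - 71/(-77)) - 13686)) = -4315*(4337 + ((-5123 - 1/77*(-71)) - 13686)) = -4315*(4337 + ((-5123 + 71/77) - 13686)) = -4315*(4337 + (-394400/77 - 13686)) = -4315*(4337 - 1448222/77) = -4315*(-1114273/77) = 4808087995/77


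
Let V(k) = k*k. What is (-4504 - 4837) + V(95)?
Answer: -316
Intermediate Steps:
V(k) = k²
(-4504 - 4837) + V(95) = (-4504 - 4837) + 95² = -9341 + 9025 = -316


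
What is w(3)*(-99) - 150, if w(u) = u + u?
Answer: -744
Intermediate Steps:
w(u) = 2*u
w(3)*(-99) - 150 = (2*3)*(-99) - 150 = 6*(-99) - 150 = -594 - 150 = -744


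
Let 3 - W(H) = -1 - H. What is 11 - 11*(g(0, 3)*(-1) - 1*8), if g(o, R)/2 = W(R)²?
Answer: 1177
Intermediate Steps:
W(H) = 4 + H (W(H) = 3 - (-1 - H) = 3 + (1 + H) = 4 + H)
g(o, R) = 2*(4 + R)²
11 - 11*(g(0, 3)*(-1) - 1*8) = 11 - 11*((2*(4 + 3)²)*(-1) - 1*8) = 11 - 11*((2*7²)*(-1) - 8) = 11 - 11*((2*49)*(-1) - 8) = 11 - 11*(98*(-1) - 8) = 11 - 11*(-98 - 8) = 11 - 11*(-106) = 11 + 1166 = 1177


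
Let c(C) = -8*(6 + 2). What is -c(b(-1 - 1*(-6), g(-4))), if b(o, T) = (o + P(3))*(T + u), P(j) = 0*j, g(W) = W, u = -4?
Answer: 64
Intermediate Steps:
P(j) = 0
b(o, T) = o*(-4 + T) (b(o, T) = (o + 0)*(T - 4) = o*(-4 + T))
c(C) = -64 (c(C) = -8*8 = -64)
-c(b(-1 - 1*(-6), g(-4))) = -1*(-64) = 64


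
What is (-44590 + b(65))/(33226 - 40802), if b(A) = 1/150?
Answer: 6688499/1136400 ≈ 5.8857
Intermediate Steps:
b(A) = 1/150
(-44590 + b(65))/(33226 - 40802) = (-44590 + 1/150)/(33226 - 40802) = -6688499/150/(-7576) = -6688499/150*(-1/7576) = 6688499/1136400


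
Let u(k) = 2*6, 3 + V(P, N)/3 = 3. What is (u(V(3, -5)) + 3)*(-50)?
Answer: -750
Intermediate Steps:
V(P, N) = 0 (V(P, N) = -9 + 3*3 = -9 + 9 = 0)
u(k) = 12
(u(V(3, -5)) + 3)*(-50) = (12 + 3)*(-50) = 15*(-50) = -750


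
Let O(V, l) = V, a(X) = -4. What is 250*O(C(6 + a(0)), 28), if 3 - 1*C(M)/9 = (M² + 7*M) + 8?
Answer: -51750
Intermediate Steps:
C(M) = -45 - 63*M - 9*M² (C(M) = 27 - 9*((M² + 7*M) + 8) = 27 - 9*(8 + M² + 7*M) = 27 + (-72 - 63*M - 9*M²) = -45 - 63*M - 9*M²)
250*O(C(6 + a(0)), 28) = 250*(-45 - 63*(6 - 4) - 9*(6 - 4)²) = 250*(-45 - 63*2 - 9*2²) = 250*(-45 - 126 - 9*4) = 250*(-45 - 126 - 36) = 250*(-207) = -51750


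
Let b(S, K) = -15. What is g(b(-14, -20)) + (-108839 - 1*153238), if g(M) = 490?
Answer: -261587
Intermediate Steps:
g(b(-14, -20)) + (-108839 - 1*153238) = 490 + (-108839 - 1*153238) = 490 + (-108839 - 153238) = 490 - 262077 = -261587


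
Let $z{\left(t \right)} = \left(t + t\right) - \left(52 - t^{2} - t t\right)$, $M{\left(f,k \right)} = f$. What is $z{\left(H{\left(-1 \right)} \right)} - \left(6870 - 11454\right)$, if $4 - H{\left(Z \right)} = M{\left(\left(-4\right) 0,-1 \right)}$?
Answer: $4572$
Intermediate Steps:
$H{\left(Z \right)} = 4$ ($H{\left(Z \right)} = 4 - \left(-4\right) 0 = 4 - 0 = 4 + 0 = 4$)
$z{\left(t \right)} = -52 + 2 t + 2 t^{2}$ ($z{\left(t \right)} = 2 t + \left(\left(t^{2} + t^{2}\right) - 52\right) = 2 t + \left(2 t^{2} - 52\right) = 2 t + \left(-52 + 2 t^{2}\right) = -52 + 2 t + 2 t^{2}$)
$z{\left(H{\left(-1 \right)} \right)} - \left(6870 - 11454\right) = \left(-52 + 2 \cdot 4 + 2 \cdot 4^{2}\right) - \left(6870 - 11454\right) = \left(-52 + 8 + 2 \cdot 16\right) - -4584 = \left(-52 + 8 + 32\right) + 4584 = -12 + 4584 = 4572$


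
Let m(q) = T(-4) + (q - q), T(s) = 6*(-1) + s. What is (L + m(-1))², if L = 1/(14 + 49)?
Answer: 395641/3969 ≈ 99.683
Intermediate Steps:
T(s) = -6 + s
L = 1/63 ≈ 0.015873
m(q) = -10 (m(q) = (-6 - 4) + (q - q) = -10 + 0 = -10)
(L + m(-1))² = (1/63 - 10)² = (-629/63)² = 395641/3969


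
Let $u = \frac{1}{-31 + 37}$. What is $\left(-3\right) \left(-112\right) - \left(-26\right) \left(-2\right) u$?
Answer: $\frac{982}{3} \approx 327.33$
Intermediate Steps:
$u = \frac{1}{6} \approx 0.16667$
$\left(-3\right) \left(-112\right) - \left(-26\right) \left(-2\right) u = \left(-3\right) \left(-112\right) - \left(-26\right) \left(-2\right) \frac{1}{6} = 336 - 52 \cdot \frac{1}{6} = 336 - \frac{26}{3} = \frac{982}{3}$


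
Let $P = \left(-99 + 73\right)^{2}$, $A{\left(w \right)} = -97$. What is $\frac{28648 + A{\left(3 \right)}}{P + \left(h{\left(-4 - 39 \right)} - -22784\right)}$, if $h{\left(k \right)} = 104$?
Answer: $\frac{28551}{23564} \approx 1.2116$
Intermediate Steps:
$P = 676$ ($P = \left(-26\right)^{2} = 676$)
$\frac{28648 + A{\left(3 \right)}}{P + \left(h{\left(-4 - 39 \right)} - -22784\right)} = \frac{28648 - 97}{676 + \left(104 - -22784\right)} = \frac{28551}{676 + \left(104 + 22784\right)} = \frac{28551}{676 + 22888} = \frac{28551}{23564}$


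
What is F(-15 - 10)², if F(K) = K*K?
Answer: 390625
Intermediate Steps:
F(K) = K²
F(-15 - 10)² = ((-15 - 10)²)² = ((-25)²)² = 625² = 390625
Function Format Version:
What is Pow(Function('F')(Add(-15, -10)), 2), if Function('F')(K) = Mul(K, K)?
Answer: 390625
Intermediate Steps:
Function('F')(K) = Pow(K, 2)
Pow(Function('F')(Add(-15, -10)), 2) = Pow(Pow(Add(-15, -10), 2), 2) = Pow(Pow(-25, 2), 2) = Pow(625, 2) = 390625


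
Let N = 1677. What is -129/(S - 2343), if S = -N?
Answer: 43/1340 ≈ 0.032090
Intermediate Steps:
S = -1677 (S = -1*1677 = -1677)
-129/(S - 2343) = -129/(-1677 - 2343) = -129/(-4020) = -129*(-1/4020) = 43/1340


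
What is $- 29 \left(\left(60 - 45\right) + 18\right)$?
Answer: $-957$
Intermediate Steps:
$- 29 \left(\left(60 - 45\right) + 18\right) = - 29 \left(15 + 18\right) = \left(-29\right) 33 = -957$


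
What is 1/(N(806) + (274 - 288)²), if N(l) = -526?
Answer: -1/330 ≈ -0.0030303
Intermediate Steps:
1/(N(806) + (274 - 288)²) = 1/(-526 + (274 - 288)²) = 1/(-526 + (-14)²) = 1/(-526 + 196) = 1/(-330) = -1/330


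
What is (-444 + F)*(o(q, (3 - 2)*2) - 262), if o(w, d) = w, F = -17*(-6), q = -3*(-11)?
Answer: 78318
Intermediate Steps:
q = 33
F = 102
(-444 + F)*(o(q, (3 - 2)*2) - 262) = (-444 + 102)*(33 - 262) = -342*(-229) = 78318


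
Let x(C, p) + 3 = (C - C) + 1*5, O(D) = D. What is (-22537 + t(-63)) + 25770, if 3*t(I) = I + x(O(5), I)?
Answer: 9638/3 ≈ 3212.7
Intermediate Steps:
x(C, p) = 2 (x(C, p) = -3 + ((C - C) + 1*5) = -3 + (0 + 5) = -3 + 5 = 2)
t(I) = ⅔ + I/3 (t(I) = (I + 2)/3 = (2 + I)/3 = ⅔ + I/3)
(-22537 + t(-63)) + 25770 = (-22537 + (⅔ + (⅓)*(-63))) + 25770 = (-22537 + (⅔ - 21)) + 25770 = (-22537 - 61/3) + 25770 = -67672/3 + 25770 = 9638/3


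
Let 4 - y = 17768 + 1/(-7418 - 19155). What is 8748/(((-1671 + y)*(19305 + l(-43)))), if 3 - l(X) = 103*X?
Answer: -116230302/6129442365599 ≈ -1.8963e-5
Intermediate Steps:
l(X) = 3 - 103*X
y = -472042771/26573 (y = 4 - (17768 + 1/(-7418 - 19155)) = 4 - (17768 + 1/(-26573)) = 4 - (17768 - 1/26573) = 4 - 1*472149063/26573 = 4 - 472149063/26573 = -472042771/26573 ≈ -17764.)
8748/(((-1671 + y)*(19305 + l(-43)))) = 8748/(((-1671 - 472042771/26573)*(19305 + (3 - 103*(-43))))) = 8748/((-516446254*(19305 + (3 + 4429))/26573)) = 8748/((-516446254*(19305 + 4432)/26573)) = 8748/((-516446254/26573*23737)) = 8748/(-12258884731198/26573) = 8748*(-26573/12258884731198) = -116230302/6129442365599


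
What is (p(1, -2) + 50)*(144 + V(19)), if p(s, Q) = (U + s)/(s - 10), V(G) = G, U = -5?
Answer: 74002/9 ≈ 8222.4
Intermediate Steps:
p(s, Q) = (-5 + s)/(-10 + s) (p(s, Q) = (-5 + s)/(s - 10) = (-5 + s)/(-10 + s))
(p(1, -2) + 50)*(144 + V(19)) = ((-5 + 1)/(-10 + 1) + 50)*(144 + 19) = (-4/(-9) + 50)*163 = (-1/9*(-4) + 50)*163 = (4/9 + 50)*163 = (454/9)*163 = 74002/9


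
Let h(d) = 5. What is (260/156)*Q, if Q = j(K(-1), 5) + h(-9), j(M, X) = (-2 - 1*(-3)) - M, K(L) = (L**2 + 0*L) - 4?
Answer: 15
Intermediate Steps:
K(L) = -4 + L**2 (K(L) = (L**2 + 0) - 4 = L**2 - 4 = -4 + L**2)
j(M, X) = 1 - M (j(M, X) = (-2 + 3) - M = 1 - M)
Q = 9 (Q = (1 - (-4 + (-1)**2)) + 5 = (1 - (-4 + 1)) + 5 = (1 - 1*(-3)) + 5 = (1 + 3) + 5 = 4 + 5 = 9)
(260/156)*Q = (260/156)*9 = (260*(1/156))*9 = (5/3)*9 = 15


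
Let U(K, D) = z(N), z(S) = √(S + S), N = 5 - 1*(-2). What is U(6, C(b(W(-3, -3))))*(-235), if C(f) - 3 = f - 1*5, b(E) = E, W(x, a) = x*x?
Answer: -235*√14 ≈ -879.29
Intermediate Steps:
W(x, a) = x²
N = 7 (N = 5 + 2 = 7)
C(f) = -2 + f (C(f) = 3 + (f - 1*5) = 3 + (f - 5) = 3 + (-5 + f) = -2 + f)
z(S) = √2*√S (z(S) = √(2*S) = √2*√S)
U(K, D) = √14 (U(K, D) = √2*√7 = √14)
U(6, C(b(W(-3, -3))))*(-235) = √14*(-235) = -235*√14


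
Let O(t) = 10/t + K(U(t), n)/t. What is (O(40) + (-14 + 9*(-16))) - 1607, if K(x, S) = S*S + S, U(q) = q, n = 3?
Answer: -35289/20 ≈ -1764.4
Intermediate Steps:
K(x, S) = S + S² (K(x, S) = S² + S = S + S²)
O(t) = 22/t (O(t) = 10/t + (3*(1 + 3))/t = 10/t + (3*4)/t = 10/t + 12/t = 22/t)
(O(40) + (-14 + 9*(-16))) - 1607 = (22/40 + (-14 + 9*(-16))) - 1607 = (22*(1/40) + (-14 - 144)) - 1607 = (11/20 - 158) - 1607 = -3149/20 - 1607 = -35289/20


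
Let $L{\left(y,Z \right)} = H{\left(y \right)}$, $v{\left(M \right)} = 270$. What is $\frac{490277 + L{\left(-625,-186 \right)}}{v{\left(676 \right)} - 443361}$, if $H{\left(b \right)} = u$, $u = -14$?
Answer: $- \frac{163421}{147697} \approx -1.1065$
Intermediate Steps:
$H{\left(b \right)} = -14$
$L{\left(y,Z \right)} = -14$
$\frac{490277 + L{\left(-625,-186 \right)}}{v{\left(676 \right)} - 443361} = \frac{490277 - 14}{270 - 443361} = \frac{490263}{-443091} = 490263 \left(- \frac{1}{443091}\right) = - \frac{163421}{147697}$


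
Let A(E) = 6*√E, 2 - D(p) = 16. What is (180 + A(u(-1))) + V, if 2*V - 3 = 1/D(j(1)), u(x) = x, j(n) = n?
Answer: 5081/28 + 6*I ≈ 181.46 + 6.0*I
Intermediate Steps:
D(p) = -14 (D(p) = 2 - 1*16 = 2 - 16 = -14)
V = 41/28 (V = 3/2 + (½)/(-14) = 3/2 + (½)*(-1/14) = 3/2 - 1/28 = 41/28 ≈ 1.4643)
(180 + A(u(-1))) + V = (180 + 6*√(-1)) + 41/28 = (180 + 6*I) + 41/28 = 5081/28 + 6*I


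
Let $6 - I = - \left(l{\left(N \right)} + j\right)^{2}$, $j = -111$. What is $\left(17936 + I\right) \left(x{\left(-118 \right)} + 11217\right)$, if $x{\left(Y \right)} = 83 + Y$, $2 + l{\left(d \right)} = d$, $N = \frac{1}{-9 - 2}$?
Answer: $\frac{41580468276}{121} \approx 3.4364 \cdot 10^{8}$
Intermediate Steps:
$N = - \frac{1}{11}$ ($N = \frac{1}{-11} = - \frac{1}{11} \approx -0.090909$)
$l{\left(d \right)} = -2 + d$
$I = \frac{1548262}{121}$ ($I = 6 - - \left(\left(-2 - \frac{1}{11}\right) - 111\right)^{2} = 6 - - \left(- \frac{23}{11} - 111\right)^{2} = 6 - - \left(- \frac{1244}{11}\right)^{2} = 6 - \left(-1\right) \frac{1547536}{121} = 6 - - \frac{1547536}{121} = 6 + \frac{1547536}{121} = \frac{1548262}{121} \approx 12796.0$)
$\left(17936 + I\right) \left(x{\left(-118 \right)} + 11217\right) = \left(17936 + \frac{1548262}{121}\right) \left(\left(83 - 118\right) + 11217\right) = \frac{3718518 \left(-35 + 11217\right)}{121} = \frac{3718518}{121} \cdot 11182 = \frac{41580468276}{121}$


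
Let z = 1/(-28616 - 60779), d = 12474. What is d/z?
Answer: -1115113230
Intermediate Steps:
z = -1/89395 (z = 1/(-89395) = -1/89395 ≈ -1.1186e-5)
d/z = 12474/(-1/89395) = 12474*(-89395) = -1115113230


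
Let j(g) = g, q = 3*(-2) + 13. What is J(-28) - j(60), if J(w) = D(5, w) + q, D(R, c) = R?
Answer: -48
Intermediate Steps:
q = 7 (q = -6 + 13 = 7)
J(w) = 12 (J(w) = 5 + 7 = 12)
J(-28) - j(60) = 12 - 1*60 = 12 - 60 = -48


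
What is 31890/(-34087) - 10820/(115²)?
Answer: -158113318/90160115 ≈ -1.7537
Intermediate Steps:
31890/(-34087) - 10820/(115²) = 31890*(-1/34087) - 10820/13225 = -31890/34087 - 10820*1/13225 = -31890/34087 - 2164/2645 = -158113318/90160115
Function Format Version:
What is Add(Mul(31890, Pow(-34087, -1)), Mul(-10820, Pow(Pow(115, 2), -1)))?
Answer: Rational(-158113318, 90160115) ≈ -1.7537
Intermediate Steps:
Add(Mul(31890, Pow(-34087, -1)), Mul(-10820, Pow(Pow(115, 2), -1))) = Add(Mul(31890, Rational(-1, 34087)), Mul(-10820, Pow(13225, -1))) = Add(Rational(-31890, 34087), Mul(-10820, Rational(1, 13225))) = Add(Rational(-31890, 34087), Rational(-2164, 2645)) = Rational(-158113318, 90160115)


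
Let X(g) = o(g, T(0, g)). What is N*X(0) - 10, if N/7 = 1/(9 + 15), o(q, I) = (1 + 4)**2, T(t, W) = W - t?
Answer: -65/24 ≈ -2.7083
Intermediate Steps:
o(q, I) = 25 (o(q, I) = 5**2 = 25)
X(g) = 25
N = 7/24 (N = 7/(9 + 15) = 7/24 ≈ 0.29167)
N*X(0) - 10 = (7/24)*25 - 10 = 175/24 - 10 = -65/24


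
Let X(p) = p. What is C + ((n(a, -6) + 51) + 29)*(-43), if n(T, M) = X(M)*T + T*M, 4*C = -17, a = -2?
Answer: -17905/4 ≈ -4476.3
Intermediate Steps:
C = -17/4 (C = (-17)/4 = (-1*17)/4 = (1/4)*(-17) = -17/4 ≈ -4.2500)
n(T, M) = 2*M*T (n(T, M) = M*T + T*M = M*T + M*T = 2*M*T)
C + ((n(a, -6) + 51) + 29)*(-43) = -17/4 + ((2*(-6)*(-2) + 51) + 29)*(-43) = -17/4 + ((24 + 51) + 29)*(-43) = -17/4 + (75 + 29)*(-43) = -17/4 + 104*(-43) = -17/4 - 4472 = -17905/4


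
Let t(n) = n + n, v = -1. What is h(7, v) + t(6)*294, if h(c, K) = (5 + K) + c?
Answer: 3539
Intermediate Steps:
t(n) = 2*n
h(c, K) = 5 + K + c
h(7, v) + t(6)*294 = (5 - 1 + 7) + (2*6)*294 = 11 + 12*294 = 11 + 3528 = 3539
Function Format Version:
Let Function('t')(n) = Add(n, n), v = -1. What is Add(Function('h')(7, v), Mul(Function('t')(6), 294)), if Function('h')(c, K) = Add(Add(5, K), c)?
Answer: 3539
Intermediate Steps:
Function('t')(n) = Mul(2, n)
Function('h')(c, K) = Add(5, K, c)
Add(Function('h')(7, v), Mul(Function('t')(6), 294)) = Add(Add(5, -1, 7), Mul(Mul(2, 6), 294)) = Add(11, Mul(12, 294)) = Add(11, 3528) = 3539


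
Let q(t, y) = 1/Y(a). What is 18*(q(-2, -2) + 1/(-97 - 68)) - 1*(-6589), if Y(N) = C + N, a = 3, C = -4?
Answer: 361399/55 ≈ 6570.9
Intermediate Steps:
Y(N) = -4 + N
q(t, y) = -1 (q(t, y) = 1/(-4 + 3) = 1/(-1) = -1)
18*(q(-2, -2) + 1/(-97 - 68)) - 1*(-6589) = 18*(-1 + 1/(-97 - 68)) - 1*(-6589) = 18*(-1 + 1/(-165)) + 6589 = 18*(-1 - 1/165) + 6589 = 18*(-166/165) + 6589 = -996/55 + 6589 = 361399/55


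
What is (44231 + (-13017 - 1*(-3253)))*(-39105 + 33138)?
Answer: -205664589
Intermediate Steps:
(44231 + (-13017 - 1*(-3253)))*(-39105 + 33138) = (44231 + (-13017 + 3253))*(-5967) = (44231 - 9764)*(-5967) = 34467*(-5967) = -205664589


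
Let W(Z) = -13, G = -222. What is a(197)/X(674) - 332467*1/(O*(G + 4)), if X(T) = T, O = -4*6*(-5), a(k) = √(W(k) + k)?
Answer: 332467/26160 + √46/337 ≈ 12.729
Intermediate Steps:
a(k) = √(-13 + k)
O = 120 (O = -24*(-5) = 120)
a(197)/X(674) - 332467*1/(O*(G + 4)) = √(-13 + 197)/674 - 332467*1/(120*(-222 + 4)) = √184*(1/674) - 332467/(120*(-218)) = (2*√46)*(1/674) - 332467/(-26160) = √46/337 - 332467*(-1/26160) = √46/337 + 332467/26160 = 332467/26160 + √46/337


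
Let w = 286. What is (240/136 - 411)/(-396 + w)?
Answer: 6957/1870 ≈ 3.7203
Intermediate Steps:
(240/136 - 411)/(-396 + w) = (240/136 - 411)/(-396 + 286) = (240*(1/136) - 411)/(-110) = (30/17 - 411)*(-1/110) = -6957/17*(-1/110) = 6957/1870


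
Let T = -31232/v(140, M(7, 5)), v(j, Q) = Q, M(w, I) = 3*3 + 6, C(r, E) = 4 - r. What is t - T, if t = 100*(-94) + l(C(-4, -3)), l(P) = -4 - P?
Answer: -109948/15 ≈ -7329.9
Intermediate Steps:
M(w, I) = 15 (M(w, I) = 9 + 6 = 15)
t = -9412 (t = 100*(-94) + (-4 - (4 - 1*(-4))) = -9400 + (-4 - (4 + 4)) = -9400 + (-4 - 1*8) = -9400 + (-4 - 8) = -9400 - 12 = -9412)
T = -31232/15 ≈ -2082.1
t - T = -9412 - 1*(-31232/15) = -9412 + 31232/15 = -109948/15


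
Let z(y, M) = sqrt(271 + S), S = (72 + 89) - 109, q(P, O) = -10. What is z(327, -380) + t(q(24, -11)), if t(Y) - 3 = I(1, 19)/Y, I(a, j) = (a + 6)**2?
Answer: -19/10 + sqrt(323) ≈ 16.072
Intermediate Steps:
S = 52 (S = 161 - 109 = 52)
I(a, j) = (6 + a)**2
z(y, M) = sqrt(323) (z(y, M) = sqrt(271 + 52) = sqrt(323))
t(Y) = 3 + 49/Y (t(Y) = 3 + (6 + 1)**2/Y = 3 + 7**2/Y = 3 + 49/Y)
z(327, -380) + t(q(24, -11)) = sqrt(323) + (3 + 49/(-10)) = sqrt(323) + (3 + 49*(-1/10)) = sqrt(323) + (3 - 49/10) = sqrt(323) - 19/10 = -19/10 + sqrt(323)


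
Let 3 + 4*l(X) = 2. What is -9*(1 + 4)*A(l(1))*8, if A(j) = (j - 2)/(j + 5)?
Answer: 3240/19 ≈ 170.53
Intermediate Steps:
l(X) = -¼ (l(X) = -¾ + (¼)*2 = -¾ + ½ = -¼)
A(j) = (-2 + j)/(5 + j)
-9*(1 + 4)*A(l(1))*8 = -9*(1 + 4)*(-2 - ¼)/(5 - ¼)*8 = -45*-9/4/(19/4)*8 = -45*(4/19)*(-9/4)*8 = -45*(-9)/19*8 = -9*(-45/19)*8 = (405/19)*8 = 3240/19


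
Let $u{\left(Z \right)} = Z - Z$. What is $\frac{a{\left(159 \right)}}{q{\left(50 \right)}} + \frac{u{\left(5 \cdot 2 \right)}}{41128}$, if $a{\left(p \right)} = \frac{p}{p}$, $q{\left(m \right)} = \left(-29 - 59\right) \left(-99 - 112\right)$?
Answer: $\frac{1}{18568} \approx 5.3856 \cdot 10^{-5}$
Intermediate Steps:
$u{\left(Z \right)} = 0$
$q{\left(m \right)} = 18568$ ($q{\left(m \right)} = \left(-88\right) \left(-211\right) = 18568$)
$a{\left(p \right)} = 1$
$\frac{a{\left(159 \right)}}{q{\left(50 \right)}} + \frac{u{\left(5 \cdot 2 \right)}}{41128} = 1 \cdot \frac{1}{18568} + \frac{0}{41128} = 1 \cdot \frac{1}{18568} + 0 \cdot \frac{1}{41128} = \frac{1}{18568} + 0 = \frac{1}{18568}$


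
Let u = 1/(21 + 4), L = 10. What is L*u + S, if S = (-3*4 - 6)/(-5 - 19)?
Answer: 23/20 ≈ 1.1500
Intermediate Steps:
S = ¾ (S = (-12 - 6)/(-24) = -18*(-1/24) = ¾ ≈ 0.75000)
u = 1/25 ≈ 0.040000
L*u + S = 10*(1/25) + ¾ = ⅖ + ¾ = 23/20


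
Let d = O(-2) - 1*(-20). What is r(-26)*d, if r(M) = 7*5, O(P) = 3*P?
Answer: 490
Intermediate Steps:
r(M) = 35
d = 14 (d = 3*(-2) - 1*(-20) = -6 + 20 = 14)
r(-26)*d = 35*14 = 490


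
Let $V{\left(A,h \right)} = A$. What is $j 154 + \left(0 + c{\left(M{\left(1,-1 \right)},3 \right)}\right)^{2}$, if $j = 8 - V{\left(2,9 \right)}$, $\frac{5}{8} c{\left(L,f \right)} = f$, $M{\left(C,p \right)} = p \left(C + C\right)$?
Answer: $\frac{23676}{25} \approx 947.04$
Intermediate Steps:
$M{\left(C,p \right)} = 2 C p$ ($M{\left(C,p \right)} = p 2 C = 2 C p$)
$c{\left(L,f \right)} = \frac{8 f}{5}$
$j = 6$ ($j = 8 - 2 = 6$)
$j 154 + \left(0 + c{\left(M{\left(1,-1 \right)},3 \right)}\right)^{2} = 6 \cdot 154 + \left(0 + \frac{8}{5} \cdot 3\right)^{2} = 924 + \left(0 + \frac{24}{5}\right)^{2} = 924 + \left(\frac{24}{5}\right)^{2} = 924 + \frac{576}{25} = \frac{23676}{25}$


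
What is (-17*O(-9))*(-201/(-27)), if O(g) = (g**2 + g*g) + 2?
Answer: -186796/9 ≈ -20755.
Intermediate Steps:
O(g) = 2 + 2*g**2 (O(g) = (g**2 + g**2) + 2 = 2*g**2 + 2 = 2 + 2*g**2)
(-17*O(-9))*(-201/(-27)) = (-17*(2 + 2*(-9)**2))*(-201/(-27)) = (-17*(2 + 2*81))*(-201*(-1/27)) = -17*(2 + 162)*(67/9) = -17*164*(67/9) = -2788*67/9 = -186796/9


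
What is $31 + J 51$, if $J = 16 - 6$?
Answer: $541$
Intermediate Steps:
$J = 10$
$31 + J 51 = 31 + 10 \cdot 51 = 31 + 510 = 541$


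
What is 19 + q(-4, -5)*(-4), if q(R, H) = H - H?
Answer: 19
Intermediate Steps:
q(R, H) = 0
19 + q(-4, -5)*(-4) = 19 + 0*(-4) = 19 + 0 = 19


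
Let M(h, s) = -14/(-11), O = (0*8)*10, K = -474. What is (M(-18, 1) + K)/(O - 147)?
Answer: 5200/1617 ≈ 3.2158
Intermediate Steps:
O = 0 (O = 0*10 = 0)
M(h, s) = 14/11 (M(h, s) = -14*(-1/11) = 14/11)
(M(-18, 1) + K)/(O - 147) = (14/11 - 474)/(0 - 147) = -5200/11/(-147) = -5200/11*(-1/147) = 5200/1617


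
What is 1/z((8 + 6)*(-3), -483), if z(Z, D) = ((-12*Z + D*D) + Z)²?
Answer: 1/54639530001 ≈ 1.8302e-11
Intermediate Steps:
z(Z, D) = (D² - 11*Z)² (z(Z, D) = ((-12*Z + D²) + Z)² = ((D² - 12*Z) + Z)² = (D² - 11*Z)²)
1/z((8 + 6)*(-3), -483) = 1/(((-483)² - 11*(8 + 6)*(-3))²) = 1/((233289 - 154*(-3))²) = 1/((233289 - 11*(-42))²) = 1/((233289 + 462)²) = 1/(233751²) = 1/54639530001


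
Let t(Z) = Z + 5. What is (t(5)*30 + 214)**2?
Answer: 264196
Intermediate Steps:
t(Z) = 5 + Z
(t(5)*30 + 214)**2 = ((5 + 5)*30 + 214)**2 = (10*30 + 214)**2 = (300 + 214)**2 = 514**2 = 264196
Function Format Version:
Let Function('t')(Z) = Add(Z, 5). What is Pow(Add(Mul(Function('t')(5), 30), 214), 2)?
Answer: 264196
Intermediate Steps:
Function('t')(Z) = Add(5, Z)
Pow(Add(Mul(Function('t')(5), 30), 214), 2) = Pow(Add(Mul(Add(5, 5), 30), 214), 2) = Pow(Add(Mul(10, 30), 214), 2) = Pow(Add(300, 214), 2) = Pow(514, 2) = 264196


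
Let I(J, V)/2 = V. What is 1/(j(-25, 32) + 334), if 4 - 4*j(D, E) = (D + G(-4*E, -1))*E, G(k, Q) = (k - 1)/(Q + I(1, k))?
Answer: 257/136463 ≈ 0.0018833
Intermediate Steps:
I(J, V) = 2*V
G(k, Q) = (-1 + k)/(Q + 2*k) (G(k, Q) = (k - 1)/(Q + 2*k) = (-1 + k)/(Q + 2*k))
j(D, E) = 1 - E*(D + (-1 - 4*E)/(-1 - 8*E))/4 (j(D, E) = 1 - (D + (-1 - 4*E)/(-1 + 2*(-4*E)))*E/4 = 1 - (D + (-1 - 4*E)/(-1 - 8*E))*E/4 = 1 - E*(D + (-1 - 4*E)/(-1 - 8*E))/4)
1/(j(-25, 32) + 334) = 1/(-(32*(1 + 4*32) + (1 + 8*32)*(-4 - 25*32))/(4 + 32*32) + 334) = 1/(-(32*(1 + 128) + (1 + 256)*(-4 - 800))/(4 + 1024) + 334) = 1/(-1*(32*129 + 257*(-804))/1028 + 334) = 1/(-1*1/1028*(4128 - 206628) + 334) = 1/(-1*1/1028*(-202500) + 334) = 1/(50625/257 + 334) = 1/(136463/257) = 257/136463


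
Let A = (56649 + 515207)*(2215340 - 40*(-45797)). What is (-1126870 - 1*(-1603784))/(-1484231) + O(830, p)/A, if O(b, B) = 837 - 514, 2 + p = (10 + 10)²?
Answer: -1103782657027765867/3435144360481193920 ≈ -0.32132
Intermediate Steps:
p = 398 (p = -2 + (10 + 10)² = -2 + 20² = -2 + 400 = 398)
O(b, B) = 323
A = 2314427040320 (A = 571856*(2215340 + 1831880) = 571856*4047220 = 2314427040320)
(-1126870 - 1*(-1603784))/(-1484231) + O(830, p)/A = (-1126870 - 1*(-1603784))/(-1484231) + 323/2314427040320 = (-1126870 + 1603784)*(-1/1484231) + 323*(1/2314427040320) = 476914*(-1/1484231) + 323/2314427040320 = -476914/1484231 + 323/2314427040320 = -1103782657027765867/3435144360481193920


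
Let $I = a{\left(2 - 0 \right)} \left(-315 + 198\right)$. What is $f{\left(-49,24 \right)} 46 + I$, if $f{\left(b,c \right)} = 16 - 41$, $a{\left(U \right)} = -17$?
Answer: $839$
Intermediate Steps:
$f{\left(b,c \right)} = -25$ ($f{\left(b,c \right)} = 16 - 41 = -25$)
$I = 1989$ ($I = - 17 \left(-315 + 198\right) = \left(-17\right) \left(-117\right) = 1989$)
$f{\left(-49,24 \right)} 46 + I = \left(-25\right) 46 + 1989 = -1150 + 1989 = 839$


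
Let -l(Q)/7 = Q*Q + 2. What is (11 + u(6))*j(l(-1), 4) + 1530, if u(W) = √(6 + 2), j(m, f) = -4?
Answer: 1486 - 8*√2 ≈ 1474.7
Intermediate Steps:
l(Q) = -14 - 7*Q² (l(Q) = -7*(Q*Q + 2) = -7*(Q² + 2) = -7*(2 + Q²) = -14 - 7*Q²)
u(W) = 2*√2 (u(W) = √8 = 2*√2)
(11 + u(6))*j(l(-1), 4) + 1530 = (11 + 2*√2)*(-4) + 1530 = (-44 - 8*√2) + 1530 = 1486 - 8*√2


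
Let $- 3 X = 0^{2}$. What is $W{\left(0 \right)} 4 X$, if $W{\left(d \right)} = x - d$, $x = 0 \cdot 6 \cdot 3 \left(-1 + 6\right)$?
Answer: $0$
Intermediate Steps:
$x = 0$ ($x = 0 \cdot 3 \cdot 5 = 0 \cdot 5 = 0$)
$W{\left(d \right)} = - d$ ($W{\left(d \right)} = 0 - d = - d$)
$X = 0$ ($X = - \frac{0^{2}}{3} = \left(- \frac{1}{3}\right) 0 = 0$)
$W{\left(0 \right)} 4 X = \left(-1\right) 0 \cdot 4 \cdot 0 = 0 \cdot 4 \cdot 0 = 0 \cdot 0 = 0$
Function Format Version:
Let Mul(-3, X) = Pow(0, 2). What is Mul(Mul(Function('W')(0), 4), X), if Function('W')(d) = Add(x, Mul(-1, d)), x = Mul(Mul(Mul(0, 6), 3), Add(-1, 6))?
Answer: 0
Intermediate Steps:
x = 0 (x = Mul(Mul(0, 3), 5) = Mul(0, 5) = 0)
Function('W')(d) = Mul(-1, d) (Function('W')(d) = Add(0, Mul(-1, d)) = Mul(-1, d))
X = 0 (X = Mul(Rational(-1, 3), Pow(0, 2)) = Mul(Rational(-1, 3), 0) = 0)
Mul(Mul(Function('W')(0), 4), X) = Mul(Mul(Mul(-1, 0), 4), 0) = Mul(Mul(0, 4), 0) = Mul(0, 0) = 0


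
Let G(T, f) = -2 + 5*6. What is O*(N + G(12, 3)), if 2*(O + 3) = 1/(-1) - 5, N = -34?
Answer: 36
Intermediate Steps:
O = -6 (O = -3 + (1/(-1) - 5)/2 = -3 + (-1*1 - 5)/2 = -3 + (-1 - 5)/2 = -3 + (½)*(-6) = -3 - 3 = -6)
G(T, f) = 28 (G(T, f) = -2 + 30 = 28)
O*(N + G(12, 3)) = -6*(-34 + 28) = -6*(-6) = 36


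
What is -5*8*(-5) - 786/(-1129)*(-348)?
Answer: -47728/1129 ≈ -42.275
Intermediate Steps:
-5*8*(-5) - 786/(-1129)*(-348) = -40*(-5) - 786*(-1/1129)*(-348) = 200 + (786/1129)*(-348) = 200 - 273528/1129 = -47728/1129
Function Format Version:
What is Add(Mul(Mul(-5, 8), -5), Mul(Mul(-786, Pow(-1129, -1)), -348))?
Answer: Rational(-47728, 1129) ≈ -42.275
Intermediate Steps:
Add(Mul(Mul(-5, 8), -5), Mul(Mul(-786, Pow(-1129, -1)), -348)) = Add(Mul(-40, -5), Mul(Mul(-786, Rational(-1, 1129)), -348)) = Add(200, Mul(Rational(786, 1129), -348)) = Add(200, Rational(-273528, 1129)) = Rational(-47728, 1129)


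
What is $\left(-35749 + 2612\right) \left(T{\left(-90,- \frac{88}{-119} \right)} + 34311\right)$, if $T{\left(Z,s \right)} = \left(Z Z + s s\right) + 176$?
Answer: $- \frac{19984336551387}{14161} \approx -1.4112 \cdot 10^{9}$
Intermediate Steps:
$T{\left(Z,s \right)} = 176 + Z^{2} + s^{2}$ ($T{\left(Z,s \right)} = \left(Z^{2} + s^{2}\right) + 176 = 176 + Z^{2} + s^{2}$)
$\left(-35749 + 2612\right) \left(T{\left(-90,- \frac{88}{-119} \right)} + 34311\right) = \left(-35749 + 2612\right) \left(\left(176 + \left(-90\right)^{2} + \left(- \frac{88}{-119}\right)^{2}\right) + 34311\right) = - 33137 \left(\left(176 + 8100 + \left(\left(-88\right) \left(- \frac{1}{119}\right)\right)^{2}\right) + 34311\right) = - 33137 \left(\left(176 + 8100 + \left(\frac{88}{119}\right)^{2}\right) + 34311\right) = - 33137 \left(\left(176 + 8100 + \frac{7744}{14161}\right) + 34311\right) = - 33137 \left(\frac{117204180}{14161} + 34311\right) = \left(-33137\right) \frac{603082251}{14161} = - \frac{19984336551387}{14161}$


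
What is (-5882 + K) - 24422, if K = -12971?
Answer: -43275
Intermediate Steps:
(-5882 + K) - 24422 = (-5882 - 12971) - 24422 = -18853 - 24422 = -43275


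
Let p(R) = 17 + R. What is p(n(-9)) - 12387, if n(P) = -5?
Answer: -12375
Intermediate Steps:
p(n(-9)) - 12387 = (17 - 5) - 12387 = 12 - 12387 = -12375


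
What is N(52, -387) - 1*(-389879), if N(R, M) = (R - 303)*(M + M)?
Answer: 584153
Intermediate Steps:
N(R, M) = 2*M*(-303 + R) (N(R, M) = (-303 + R)*(2*M) = 2*M*(-303 + R))
N(52, -387) - 1*(-389879) = 2*(-387)*(-303 + 52) - 1*(-389879) = 2*(-387)*(-251) + 389879 = 194274 + 389879 = 584153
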